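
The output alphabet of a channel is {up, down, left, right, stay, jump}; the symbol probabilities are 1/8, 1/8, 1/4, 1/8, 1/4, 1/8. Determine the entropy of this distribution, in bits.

2.5 bits

Each probability is a power of 1/2, so log₂(1/p) is an integer.
H = Σ p·log₂(1/p) = 1/8·3 + 1/8·3 + 1/4·2 + 1/8·3 + 1/4·2 + 1/8·3 = 2.5 bits.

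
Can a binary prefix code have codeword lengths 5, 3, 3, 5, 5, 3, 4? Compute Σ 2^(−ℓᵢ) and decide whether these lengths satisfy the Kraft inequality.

0.53125; yes

With common denominator 2^5 = 32: Σ 2^(−ℓᵢ) = 1/32 + 4/32 + 4/32 + 1/32 + 1/32 + 4/32 + 2/32 = 17/32 = 0.53125.
Kraft's inequality requires Σ ≤ 1; here Σ = 0.53125 ≤ 1, so such a prefix code exists.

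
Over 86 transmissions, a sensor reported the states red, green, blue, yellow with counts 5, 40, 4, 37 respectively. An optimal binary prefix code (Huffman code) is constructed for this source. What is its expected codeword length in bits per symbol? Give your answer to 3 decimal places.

Probabilities are the counts divided by 86.
Repeatedly combine the two least-probable nodes; the expected code length is the sum of the merged weights.
merge 2/43 + 5/86 → 9/86
merge 9/86 + 37/86 → 23/43
merge 20/43 + 23/43 → 1
L = 9/86 + 23/43 + 1 = 141/86 ≈ 1.640 bits/symbol.

1.640 bits/symbol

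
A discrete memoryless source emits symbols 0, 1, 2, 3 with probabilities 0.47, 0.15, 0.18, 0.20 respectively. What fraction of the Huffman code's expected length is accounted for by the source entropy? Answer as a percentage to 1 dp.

98.5%

Entropy H = −Σ p log₂ p ≈ 1.8322 bits.
Huffman merges: 3/20+9/50→33/100; 1/5+33/100→53/100; 47/100+53/100→1. L = 93/50 ≈ 1.8600.
Efficiency = H/L = 1.8322/1.8600 = 98.5%.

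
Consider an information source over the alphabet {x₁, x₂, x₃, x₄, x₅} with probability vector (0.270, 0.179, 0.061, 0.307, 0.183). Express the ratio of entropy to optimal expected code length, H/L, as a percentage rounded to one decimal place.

97.0%

Entropy H = −Σ p log₂ p ≈ 2.1718 bits.
Huffman merges: 61/1000+179/1000→6/25; 183/1000+6/25→423/1000; 27/100+307/1000→577/1000; 423/1000+577/1000→1. L = 56/25 ≈ 2.2400.
Efficiency = H/L = 2.1718/2.2400 = 97.0%.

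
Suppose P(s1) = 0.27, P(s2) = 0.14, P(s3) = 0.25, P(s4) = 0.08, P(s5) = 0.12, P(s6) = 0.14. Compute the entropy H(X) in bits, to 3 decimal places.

2.463 bits

H = −Σ pᵢ log₂ pᵢ.
−0.27·log₂(0.27) = 0.5100
−0.14·log₂(0.14) = 0.3971
−0.25·log₂(0.25) = 0.5000
−0.08·log₂(0.08) = 0.2915
−0.12·log₂(0.12) = 0.3671
−0.14·log₂(0.14) = 0.3971
Sum ≈ 2.4628 → 2.463 bits.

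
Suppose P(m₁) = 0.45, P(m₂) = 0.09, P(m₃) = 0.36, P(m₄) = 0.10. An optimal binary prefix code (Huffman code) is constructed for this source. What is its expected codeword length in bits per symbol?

1.74 bits/symbol

Repeatedly combine the two least-probable nodes; the expected code length is the sum of the merged weights.
merge 9/100 + 1/10 → 19/100
merge 19/100 + 9/25 → 11/20
merge 9/20 + 11/20 → 1
L = 19/100 + 11/20 + 1 = 87/50 = 1.74 bits/symbol.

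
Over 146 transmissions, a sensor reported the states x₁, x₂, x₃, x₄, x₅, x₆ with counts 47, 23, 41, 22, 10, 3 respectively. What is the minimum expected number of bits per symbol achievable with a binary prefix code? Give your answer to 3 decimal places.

Probabilities are the counts divided by 146.
Repeatedly combine the two least-probable nodes; the expected code length is the sum of the merged weights.
merge 3/146 + 5/73 → 13/146
merge 13/146 + 11/73 → 35/146
merge 23/146 + 35/146 → 29/73
merge 41/146 + 47/146 → 44/73
merge 29/73 + 44/73 → 1
L = 13/146 + 35/146 + 29/73 + 44/73 + 1 = 170/73 ≈ 2.329 bits/symbol.

2.329 bits/symbol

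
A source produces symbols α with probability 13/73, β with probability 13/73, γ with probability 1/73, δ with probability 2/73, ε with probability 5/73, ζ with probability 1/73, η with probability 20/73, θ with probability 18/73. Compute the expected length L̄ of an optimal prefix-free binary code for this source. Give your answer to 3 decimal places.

Repeatedly combine the two least-probable nodes; the expected code length is the sum of the merged weights.
merge 1/73 + 1/73 → 2/73
merge 2/73 + 2/73 → 4/73
merge 4/73 + 5/73 → 9/73
merge 9/73 + 13/73 → 22/73
merge 13/73 + 18/73 → 31/73
merge 20/73 + 22/73 → 42/73
merge 31/73 + 42/73 → 1
L = 2/73 + 4/73 + 9/73 + 22/73 + 31/73 + 42/73 + 1 = 183/73 ≈ 2.507 bits/symbol.

2.507 bits/symbol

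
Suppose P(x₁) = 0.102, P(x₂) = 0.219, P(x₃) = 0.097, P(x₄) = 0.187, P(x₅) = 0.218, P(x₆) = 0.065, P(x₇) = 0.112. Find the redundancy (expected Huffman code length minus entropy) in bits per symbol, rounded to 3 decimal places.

0.041 bits

Entropy H = −Σ p log₂ p ≈ 2.6837 bits.
Huffman merges: 13/200+97/1000→81/500; 51/500+14/125→107/500; 81/500+187/1000→349/1000; 107/500+109/500→54/125; 219/1000+349/1000→71/125; 54/125+71/125→1. L = 109/40 ≈ 2.7250.
L − H = 2.7250 − 2.6837 = 0.041 bits.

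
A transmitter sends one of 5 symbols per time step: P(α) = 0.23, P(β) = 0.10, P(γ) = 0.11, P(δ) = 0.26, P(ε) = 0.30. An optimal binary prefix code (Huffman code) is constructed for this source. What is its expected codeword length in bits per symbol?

2.21 bits/symbol

Repeatedly combine the two least-probable nodes; the expected code length is the sum of the merged weights.
merge 1/10 + 11/100 → 21/100
merge 21/100 + 23/100 → 11/25
merge 13/50 + 3/10 → 14/25
merge 11/25 + 14/25 → 1
L = 21/100 + 11/25 + 14/25 + 1 = 221/100 = 2.21 bits/symbol.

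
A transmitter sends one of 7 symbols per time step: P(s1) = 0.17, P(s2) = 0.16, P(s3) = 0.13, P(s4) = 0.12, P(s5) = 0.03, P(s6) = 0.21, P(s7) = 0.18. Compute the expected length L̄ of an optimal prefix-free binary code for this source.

2.76 bits/symbol

Repeatedly combine the two least-probable nodes; the expected code length is the sum of the merged weights.
merge 3/100 + 3/25 → 3/20
merge 13/100 + 3/20 → 7/25
merge 4/25 + 17/100 → 33/100
merge 9/50 + 21/100 → 39/100
merge 7/25 + 33/100 → 61/100
merge 39/100 + 61/100 → 1
L = 3/20 + 7/25 + 33/100 + 39/100 + 61/100 + 1 = 69/25 = 2.76 bits/symbol.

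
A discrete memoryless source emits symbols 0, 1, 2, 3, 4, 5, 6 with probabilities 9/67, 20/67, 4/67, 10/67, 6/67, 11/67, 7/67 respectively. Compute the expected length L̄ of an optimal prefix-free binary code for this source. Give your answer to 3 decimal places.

Repeatedly combine the two least-probable nodes; the expected code length is the sum of the merged weights.
merge 4/67 + 6/67 → 10/67
merge 7/67 + 9/67 → 16/67
merge 10/67 + 10/67 → 20/67
merge 11/67 + 16/67 → 27/67
merge 20/67 + 20/67 → 40/67
merge 27/67 + 40/67 → 1
L = 10/67 + 16/67 + 20/67 + 27/67 + 40/67 + 1 = 180/67 ≈ 2.687 bits/symbol.

2.687 bits/symbol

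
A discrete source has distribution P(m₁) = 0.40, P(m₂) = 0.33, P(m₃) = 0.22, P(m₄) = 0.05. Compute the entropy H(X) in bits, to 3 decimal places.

1.753 bits

H = −Σ pᵢ log₂ pᵢ.
−0.40·log₂(0.40) = 0.5288
−0.33·log₂(0.33) = 0.5278
−0.22·log₂(0.22) = 0.4806
−0.05·log₂(0.05) = 0.2161
Sum ≈ 1.7533 → 1.753 bits.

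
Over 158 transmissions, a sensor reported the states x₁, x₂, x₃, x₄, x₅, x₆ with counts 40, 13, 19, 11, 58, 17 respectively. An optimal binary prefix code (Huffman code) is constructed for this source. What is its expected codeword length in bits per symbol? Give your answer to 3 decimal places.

2.380 bits/symbol

Probabilities are the counts divided by 158.
Repeatedly combine the two least-probable nodes; the expected code length is the sum of the merged weights.
merge 11/158 + 13/158 → 12/79
merge 17/158 + 19/158 → 18/79
merge 12/79 + 18/79 → 30/79
merge 20/79 + 29/79 → 49/79
merge 30/79 + 49/79 → 1
L = 12/79 + 18/79 + 30/79 + 49/79 + 1 = 188/79 ≈ 2.380 bits/symbol.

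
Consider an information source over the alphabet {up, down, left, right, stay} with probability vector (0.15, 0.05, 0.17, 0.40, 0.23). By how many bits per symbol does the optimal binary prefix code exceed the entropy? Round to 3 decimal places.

0.092 bits

Entropy H = −Σ p log₂ p ≈ 2.0777 bits.
Huffman merges: 1/20+3/20→1/5; 17/100+1/5→37/100; 23/100+37/100→3/5; 2/5+3/5→1. L = 217/100 ≈ 2.1700.
L − H = 2.1700 − 2.0777 = 0.092 bits.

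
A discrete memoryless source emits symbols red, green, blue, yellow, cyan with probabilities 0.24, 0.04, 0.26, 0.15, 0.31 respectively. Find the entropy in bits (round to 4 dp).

2.1195 bits

H = −Σ pᵢ log₂ pᵢ.
−0.24·log₂(0.24) = 0.4941
−0.04·log₂(0.04) = 0.1858
−0.26·log₂(0.26) = 0.5053
−0.15·log₂(0.15) = 0.4105
−0.31·log₂(0.31) = 0.5238
Sum ≈ 2.1195 → 2.1195 bits.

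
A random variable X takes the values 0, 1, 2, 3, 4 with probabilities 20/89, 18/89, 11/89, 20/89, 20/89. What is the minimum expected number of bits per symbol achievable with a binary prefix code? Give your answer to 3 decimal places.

Repeatedly combine the two least-probable nodes; the expected code length is the sum of the merged weights.
merge 11/89 + 18/89 → 29/89
merge 20/89 + 20/89 → 40/89
merge 20/89 + 29/89 → 49/89
merge 40/89 + 49/89 → 1
L = 29/89 + 40/89 + 49/89 + 1 = 207/89 ≈ 2.326 bits/symbol.

2.326 bits/symbol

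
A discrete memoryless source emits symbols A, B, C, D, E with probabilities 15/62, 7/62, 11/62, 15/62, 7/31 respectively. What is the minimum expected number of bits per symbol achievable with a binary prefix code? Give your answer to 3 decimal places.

2.290 bits/symbol

Repeatedly combine the two least-probable nodes; the expected code length is the sum of the merged weights.
merge 7/62 + 11/62 → 9/31
merge 7/31 + 15/62 → 29/62
merge 15/62 + 9/31 → 33/62
merge 29/62 + 33/62 → 1
L = 9/31 + 29/62 + 33/62 + 1 = 71/31 ≈ 2.290 bits/symbol.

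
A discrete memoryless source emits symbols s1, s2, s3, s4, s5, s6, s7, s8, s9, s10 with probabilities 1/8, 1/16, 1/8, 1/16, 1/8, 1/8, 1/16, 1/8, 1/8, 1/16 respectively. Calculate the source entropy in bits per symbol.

Each probability is a power of 1/2, so log₂(1/p) is an integer.
H = Σ p·log₂(1/p) = 1/8·3 + 1/16·4 + 1/8·3 + 1/16·4 + 1/8·3 + 1/8·3 + 1/16·4 + 1/8·3 + 1/8·3 + 1/16·4 = 3.25 bits.

3.25 bits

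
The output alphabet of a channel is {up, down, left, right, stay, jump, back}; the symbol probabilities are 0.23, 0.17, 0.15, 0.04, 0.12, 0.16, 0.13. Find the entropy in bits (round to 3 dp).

2.691 bits

H = −Σ pᵢ log₂ pᵢ.
−0.23·log₂(0.23) = 0.4877
−0.17·log₂(0.17) = 0.4346
−0.15·log₂(0.15) = 0.4105
−0.04·log₂(0.04) = 0.1858
−0.12·log₂(0.12) = 0.3671
−0.16·log₂(0.16) = 0.4230
−0.13·log₂(0.13) = 0.3826
Sum ≈ 2.6913 → 2.691 bits.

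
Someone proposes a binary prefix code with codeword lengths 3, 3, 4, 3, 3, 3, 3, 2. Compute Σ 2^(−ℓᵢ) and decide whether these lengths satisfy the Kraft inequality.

1.0625; no

With common denominator 2^4 = 16: Σ 2^(−ℓᵢ) = 2/16 + 2/16 + 1/16 + 2/16 + 2/16 + 2/16 + 2/16 + 4/16 = 17/16 = 1.0625.
Kraft's inequality requires Σ ≤ 1; here Σ = 1.0625 > 1, so no such prefix code exists.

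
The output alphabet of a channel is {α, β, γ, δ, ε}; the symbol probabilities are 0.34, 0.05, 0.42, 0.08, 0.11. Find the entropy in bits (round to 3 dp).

H = −Σ pᵢ log₂ pᵢ.
−0.34·log₂(0.34) = 0.5292
−0.05·log₂(0.05) = 0.2161
−0.42·log₂(0.42) = 0.5256
−0.08·log₂(0.08) = 0.2915
−0.11·log₂(0.11) = 0.3503
Sum ≈ 1.9127 → 1.913 bits.

1.913 bits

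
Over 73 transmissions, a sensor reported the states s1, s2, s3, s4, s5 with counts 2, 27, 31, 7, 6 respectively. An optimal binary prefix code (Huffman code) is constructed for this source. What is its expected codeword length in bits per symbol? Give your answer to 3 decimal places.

Probabilities are the counts divided by 73.
Repeatedly combine the two least-probable nodes; the expected code length is the sum of the merged weights.
merge 2/73 + 6/73 → 8/73
merge 7/73 + 8/73 → 15/73
merge 15/73 + 27/73 → 42/73
merge 31/73 + 42/73 → 1
L = 8/73 + 15/73 + 42/73 + 1 = 138/73 ≈ 1.890 bits/symbol.

1.890 bits/symbol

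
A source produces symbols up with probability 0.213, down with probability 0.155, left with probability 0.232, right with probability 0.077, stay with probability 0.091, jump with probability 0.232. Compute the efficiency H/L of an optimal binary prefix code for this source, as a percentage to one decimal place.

99.1%

Entropy H = −Σ p log₂ p ≈ 2.4696 bits.
Huffman merges: 77/1000+91/1000→21/125; 31/200+21/125→323/1000; 213/1000+29/125→89/200; 29/125+323/1000→111/200; 89/200+111/200→1. L = 2491/1000 ≈ 2.4910.
Efficiency = H/L = 2.4696/2.4910 = 99.1%.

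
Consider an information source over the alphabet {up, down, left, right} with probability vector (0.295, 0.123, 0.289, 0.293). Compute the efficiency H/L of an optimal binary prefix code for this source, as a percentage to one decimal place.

Entropy H = −Σ p log₂ p ≈ 1.9279 bits.
Huffman merges: 123/1000+289/1000→103/250; 293/1000+59/200→147/250; 103/250+147/250→1. L = 2 ≈ 2.0000.
Efficiency = H/L = 1.9279/2.0000 = 96.4%.

96.4%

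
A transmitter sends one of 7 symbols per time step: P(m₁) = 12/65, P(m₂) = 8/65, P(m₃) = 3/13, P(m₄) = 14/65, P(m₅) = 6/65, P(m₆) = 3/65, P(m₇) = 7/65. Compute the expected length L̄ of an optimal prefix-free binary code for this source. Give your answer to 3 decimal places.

Repeatedly combine the two least-probable nodes; the expected code length is the sum of the merged weights.
merge 3/65 + 6/65 → 9/65
merge 7/65 + 8/65 → 3/13
merge 9/65 + 12/65 → 21/65
merge 14/65 + 3/13 → 29/65
merge 3/13 + 21/65 → 36/65
merge 29/65 + 36/65 → 1
L = 9/65 + 3/13 + 21/65 + 29/65 + 36/65 + 1 = 35/13 ≈ 2.692 bits/symbol.

2.692 bits/symbol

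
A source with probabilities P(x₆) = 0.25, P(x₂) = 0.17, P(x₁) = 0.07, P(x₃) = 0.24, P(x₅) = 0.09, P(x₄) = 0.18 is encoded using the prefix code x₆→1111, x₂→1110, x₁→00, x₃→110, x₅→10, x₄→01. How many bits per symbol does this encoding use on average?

L̄ = Σ pᵢ·ℓᵢ = 0.25·4 + 0.17·4 + 0.07·2 + 0.24·3 + 0.09·2 + 0.18·2 = 3.08 bits/symbol.

3.08 bits/symbol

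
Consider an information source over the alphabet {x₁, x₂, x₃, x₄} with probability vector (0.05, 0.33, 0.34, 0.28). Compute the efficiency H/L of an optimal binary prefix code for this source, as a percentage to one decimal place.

Entropy H = −Σ p log₂ p ≈ 1.7873 bits.
Huffman merges: 1/20+7/25→33/100; 33/100+33/100→33/50; 17/50+33/50→1. L = 199/100 ≈ 1.9900.
Efficiency = H/L = 1.7873/1.9900 = 89.8%.

89.8%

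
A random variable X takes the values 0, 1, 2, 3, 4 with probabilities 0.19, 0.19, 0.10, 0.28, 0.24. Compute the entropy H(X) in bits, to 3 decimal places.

2.251 bits

H = −Σ pᵢ log₂ pᵢ.
−0.19·log₂(0.19) = 0.4552
−0.19·log₂(0.19) = 0.4552
−0.10·log₂(0.10) = 0.3322
−0.28·log₂(0.28) = 0.5142
−0.24·log₂(0.24) = 0.4941
Sum ≈ 2.2510 → 2.251 bits.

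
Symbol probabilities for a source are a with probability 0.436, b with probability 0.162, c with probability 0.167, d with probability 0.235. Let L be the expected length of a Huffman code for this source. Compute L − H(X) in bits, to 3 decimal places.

Entropy H = −Σ p log₂ p ≈ 1.8697 bits.
Huffman merges: 81/500+167/1000→329/1000; 47/200+329/1000→141/250; 109/250+141/250→1. L = 1893/1000 ≈ 1.8930.
L − H = 1.8930 − 1.8697 = 0.023 bits.

0.023 bits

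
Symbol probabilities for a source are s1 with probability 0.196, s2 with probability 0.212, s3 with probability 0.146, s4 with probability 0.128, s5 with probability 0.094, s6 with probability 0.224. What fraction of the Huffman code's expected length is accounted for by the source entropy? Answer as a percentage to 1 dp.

98.5%

Entropy H = −Σ p log₂ p ≈ 2.5243 bits.
Huffman merges: 47/500+16/125→111/500; 73/500+49/250→171/500; 53/250+111/500→217/500; 28/125+171/500→283/500; 217/500+283/500→1. L = 641/250 ≈ 2.5640.
Efficiency = H/L = 2.5243/2.5640 = 98.5%.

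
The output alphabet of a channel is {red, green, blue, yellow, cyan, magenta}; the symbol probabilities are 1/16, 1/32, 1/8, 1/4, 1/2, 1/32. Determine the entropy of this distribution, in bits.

Each probability is a power of 1/2, so log₂(1/p) is an integer.
H = Σ p·log₂(1/p) = 1/16·4 + 1/32·5 + 1/8·3 + 1/4·2 + 1/2·1 + 1/32·5 = 1.9375 bits.

1.9375 bits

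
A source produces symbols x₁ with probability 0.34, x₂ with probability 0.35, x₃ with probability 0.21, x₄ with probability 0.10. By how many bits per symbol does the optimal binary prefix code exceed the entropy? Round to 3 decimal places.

Entropy H = −Σ p log₂ p ≈ 1.8643 bits.
Huffman merges: 1/10+21/100→31/100; 31/100+17/50→13/20; 7/20+13/20→1. L = 49/25 ≈ 1.9600.
L − H = 1.9600 − 1.8643 = 0.096 bits.

0.096 bits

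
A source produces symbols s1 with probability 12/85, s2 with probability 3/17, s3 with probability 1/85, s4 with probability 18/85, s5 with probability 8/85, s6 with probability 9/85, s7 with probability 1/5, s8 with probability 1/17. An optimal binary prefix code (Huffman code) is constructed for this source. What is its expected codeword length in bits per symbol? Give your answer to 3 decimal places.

2.824 bits/symbol

Repeatedly combine the two least-probable nodes; the expected code length is the sum of the merged weights.
merge 1/85 + 1/17 → 6/85
merge 6/85 + 8/85 → 14/85
merge 9/85 + 12/85 → 21/85
merge 14/85 + 3/17 → 29/85
merge 1/5 + 18/85 → 7/17
merge 21/85 + 29/85 → 10/17
merge 7/17 + 10/17 → 1
L = 6/85 + 14/85 + 21/85 + 29/85 + 7/17 + 10/17 + 1 = 48/17 ≈ 2.824 bits/symbol.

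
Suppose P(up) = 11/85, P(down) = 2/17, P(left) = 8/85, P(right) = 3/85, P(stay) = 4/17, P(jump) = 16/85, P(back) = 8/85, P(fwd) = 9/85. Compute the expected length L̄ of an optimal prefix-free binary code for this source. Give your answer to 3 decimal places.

2.894 bits/symbol

Repeatedly combine the two least-probable nodes; the expected code length is the sum of the merged weights.
merge 3/85 + 8/85 → 11/85
merge 8/85 + 9/85 → 1/5
merge 2/17 + 11/85 → 21/85
merge 11/85 + 16/85 → 27/85
merge 1/5 + 4/17 → 37/85
merge 21/85 + 27/85 → 48/85
merge 37/85 + 48/85 → 1
L = 11/85 + 1/5 + 21/85 + 27/85 + 37/85 + 48/85 + 1 = 246/85 ≈ 2.894 bits/symbol.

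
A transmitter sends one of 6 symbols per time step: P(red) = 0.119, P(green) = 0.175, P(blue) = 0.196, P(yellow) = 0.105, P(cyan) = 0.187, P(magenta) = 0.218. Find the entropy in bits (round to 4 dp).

2.5391 bits

H = −Σ pᵢ log₂ pᵢ.
−0.119·log₂(0.119) = 0.3654
−0.175·log₂(0.175) = 0.4401
−0.196·log₂(0.196) = 0.4608
−0.105·log₂(0.105) = 0.3414
−0.187·log₂(0.187) = 0.4523
−0.218·log₂(0.218) = 0.4791
Sum ≈ 2.5391 → 2.5391 bits.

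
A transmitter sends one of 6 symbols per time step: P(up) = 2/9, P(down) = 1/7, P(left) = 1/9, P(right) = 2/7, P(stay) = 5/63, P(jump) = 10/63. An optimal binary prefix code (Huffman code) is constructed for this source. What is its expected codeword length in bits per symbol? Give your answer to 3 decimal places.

Repeatedly combine the two least-probable nodes; the expected code length is the sum of the merged weights.
merge 5/63 + 1/9 → 4/21
merge 1/7 + 10/63 → 19/63
merge 4/21 + 2/9 → 26/63
merge 2/7 + 19/63 → 37/63
merge 26/63 + 37/63 → 1
L = 4/21 + 19/63 + 26/63 + 37/63 + 1 = 157/63 ≈ 2.492 bits/symbol.

2.492 bits/symbol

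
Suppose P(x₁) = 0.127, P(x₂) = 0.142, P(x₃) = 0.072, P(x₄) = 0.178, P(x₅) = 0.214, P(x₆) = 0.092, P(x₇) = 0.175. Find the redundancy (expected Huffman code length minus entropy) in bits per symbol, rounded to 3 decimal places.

0.045 bits

Entropy H = −Σ p log₂ p ≈ 2.7272 bits.
Huffman merges: 9/125+23/250→41/250; 127/1000+71/500→269/1000; 41/250+7/40→339/1000; 89/500+107/500→49/125; 269/1000+339/1000→76/125; 49/125+76/125→1. L = 693/250 ≈ 2.7720.
L − H = 2.7720 − 2.7272 = 0.045 bits.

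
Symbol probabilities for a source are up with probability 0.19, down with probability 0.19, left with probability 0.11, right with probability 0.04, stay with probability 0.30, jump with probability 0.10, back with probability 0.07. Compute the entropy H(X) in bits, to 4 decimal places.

H = −Σ pᵢ log₂ pᵢ.
−0.19·log₂(0.19) = 0.4552
−0.19·log₂(0.19) = 0.4552
−0.11·log₂(0.11) = 0.3503
−0.04·log₂(0.04) = 0.1858
−0.30·log₂(0.30) = 0.5211
−0.10·log₂(0.10) = 0.3322
−0.07·log₂(0.07) = 0.2686
Sum ≈ 2.5683 → 2.5683 bits.

2.5683 bits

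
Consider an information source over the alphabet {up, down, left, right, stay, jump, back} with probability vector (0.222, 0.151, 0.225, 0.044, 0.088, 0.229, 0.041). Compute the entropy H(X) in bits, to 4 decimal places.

H = −Σ pᵢ log₂ pᵢ.
−0.222·log₂(0.222) = 0.4820
−0.151·log₂(0.151) = 0.4118
−0.225·log₂(0.225) = 0.4842
−0.044·log₂(0.044) = 0.1983
−0.088·log₂(0.088) = 0.3086
−0.229·log₂(0.229) = 0.4870
−0.041·log₂(0.041) = 0.1889
Sum ≈ 2.5608 → 2.5608 bits.

2.5608 bits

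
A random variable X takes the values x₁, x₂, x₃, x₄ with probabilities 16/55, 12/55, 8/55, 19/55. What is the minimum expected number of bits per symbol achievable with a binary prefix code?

2 bits/symbol

Repeatedly combine the two least-probable nodes; the expected code length is the sum of the merged weights.
merge 8/55 + 12/55 → 4/11
merge 16/55 + 19/55 → 7/11
merge 4/11 + 7/11 → 1
L = 4/11 + 7/11 + 1 = 2 bits/symbol.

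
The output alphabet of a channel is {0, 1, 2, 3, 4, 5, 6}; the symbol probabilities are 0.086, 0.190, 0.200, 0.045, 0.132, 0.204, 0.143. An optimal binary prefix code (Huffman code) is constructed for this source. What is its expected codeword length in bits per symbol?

2.727 bits/symbol

Repeatedly combine the two least-probable nodes; the expected code length is the sum of the merged weights.
merge 9/200 + 43/500 → 131/1000
merge 131/1000 + 33/250 → 263/1000
merge 143/1000 + 19/100 → 333/1000
merge 1/5 + 51/250 → 101/250
merge 263/1000 + 333/1000 → 149/250
merge 101/250 + 149/250 → 1
L = 131/1000 + 263/1000 + 333/1000 + 101/250 + 149/250 + 1 = 2727/1000 = 2.727 bits/symbol.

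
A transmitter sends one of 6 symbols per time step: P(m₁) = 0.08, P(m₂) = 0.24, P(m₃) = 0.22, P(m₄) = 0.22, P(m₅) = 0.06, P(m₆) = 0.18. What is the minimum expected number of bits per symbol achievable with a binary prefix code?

2.46 bits/symbol

Repeatedly combine the two least-probable nodes; the expected code length is the sum of the merged weights.
merge 3/50 + 2/25 → 7/50
merge 7/50 + 9/50 → 8/25
merge 11/50 + 11/50 → 11/25
merge 6/25 + 8/25 → 14/25
merge 11/25 + 14/25 → 1
L = 7/50 + 8/25 + 11/25 + 14/25 + 1 = 123/50 = 2.46 bits/symbol.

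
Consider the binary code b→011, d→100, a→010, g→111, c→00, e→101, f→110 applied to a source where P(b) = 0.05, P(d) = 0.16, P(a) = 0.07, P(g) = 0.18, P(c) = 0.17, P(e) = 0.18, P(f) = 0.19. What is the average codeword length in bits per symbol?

2.83 bits/symbol

L̄ = Σ pᵢ·ℓᵢ = 0.05·3 + 0.16·3 + 0.07·3 + 0.18·3 + 0.17·2 + 0.18·3 + 0.19·3 = 2.83 bits/symbol.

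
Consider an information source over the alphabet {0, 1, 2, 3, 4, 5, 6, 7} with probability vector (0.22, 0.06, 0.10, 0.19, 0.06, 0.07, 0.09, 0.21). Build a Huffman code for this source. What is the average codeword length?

Repeatedly combine the two least-probable nodes; the expected code length is the sum of the merged weights.
merge 3/50 + 3/50 → 3/25
merge 7/100 + 9/100 → 4/25
merge 1/10 + 3/25 → 11/50
merge 4/25 + 19/100 → 7/20
merge 21/100 + 11/50 → 43/100
merge 11/50 + 7/20 → 57/100
merge 43/100 + 57/100 → 1
L = 3/25 + 4/25 + 11/50 + 7/20 + 43/100 + 57/100 + 1 = 57/20 = 2.85 bits/symbol.

2.85 bits/symbol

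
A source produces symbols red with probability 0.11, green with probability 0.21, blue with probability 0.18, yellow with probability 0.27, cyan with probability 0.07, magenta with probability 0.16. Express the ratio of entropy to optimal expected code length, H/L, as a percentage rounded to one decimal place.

Entropy H = −Σ p log₂ p ≈ 2.4700 bits.
Huffman merges: 7/100+11/100→9/50; 4/25+9/50→17/50; 9/50+21/100→39/100; 27/100+17/50→61/100; 39/100+61/100→1. L = 63/25 ≈ 2.5200.
Efficiency = H/L = 2.4700/2.5200 = 98.0%.

98.0%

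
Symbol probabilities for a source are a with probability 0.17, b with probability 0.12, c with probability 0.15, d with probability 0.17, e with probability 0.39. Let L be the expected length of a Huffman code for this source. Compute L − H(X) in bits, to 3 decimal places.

0.043 bits

Entropy H = −Σ p log₂ p ≈ 2.1766 bits.
Huffman merges: 3/25+3/20→27/100; 17/100+17/100→17/50; 27/100+17/50→61/100; 39/100+61/100→1. L = 111/50 ≈ 2.2200.
L − H = 2.2200 − 2.1766 = 0.043 bits.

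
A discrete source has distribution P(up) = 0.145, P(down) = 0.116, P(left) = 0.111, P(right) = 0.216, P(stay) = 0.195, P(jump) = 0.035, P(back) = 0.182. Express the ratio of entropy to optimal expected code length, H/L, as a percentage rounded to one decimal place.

97.6%

Entropy H = −Σ p log₂ p ≈ 2.6706 bits.
Huffman merges: 7/200+111/1000→73/500; 29/250+29/200→261/1000; 73/500+91/500→41/125; 39/200+27/125→411/1000; 261/1000+41/125→589/1000; 411/1000+589/1000→1. L = 547/200 ≈ 2.7350.
Efficiency = H/L = 2.6706/2.7350 = 97.6%.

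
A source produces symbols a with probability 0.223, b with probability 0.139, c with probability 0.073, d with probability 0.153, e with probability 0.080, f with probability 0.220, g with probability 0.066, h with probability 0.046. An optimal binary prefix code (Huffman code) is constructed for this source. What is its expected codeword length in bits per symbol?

2.822 bits/symbol

Repeatedly combine the two least-probable nodes; the expected code length is the sum of the merged weights.
merge 23/500 + 33/500 → 14/125
merge 73/1000 + 2/25 → 153/1000
merge 14/125 + 139/1000 → 251/1000
merge 153/1000 + 153/1000 → 153/500
merge 11/50 + 223/1000 → 443/1000
merge 251/1000 + 153/500 → 557/1000
merge 443/1000 + 557/1000 → 1
L = 14/125 + 153/1000 + 251/1000 + 153/500 + 443/1000 + 557/1000 + 1 = 1411/500 = 2.822 bits/symbol.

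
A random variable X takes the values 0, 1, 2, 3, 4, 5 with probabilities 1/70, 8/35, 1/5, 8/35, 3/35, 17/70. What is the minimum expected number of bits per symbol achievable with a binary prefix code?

Repeatedly combine the two least-probable nodes; the expected code length is the sum of the merged weights.
merge 1/70 + 3/35 → 1/10
merge 1/10 + 1/5 → 3/10
merge 8/35 + 8/35 → 16/35
merge 17/70 + 3/10 → 19/35
merge 16/35 + 19/35 → 1
L = 1/10 + 3/10 + 16/35 + 19/35 + 1 = 12/5 = 2.4 bits/symbol.

2.4 bits/symbol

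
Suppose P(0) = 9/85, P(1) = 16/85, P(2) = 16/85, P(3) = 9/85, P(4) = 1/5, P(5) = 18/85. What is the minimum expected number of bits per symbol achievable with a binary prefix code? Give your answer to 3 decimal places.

2.588 bits/symbol

Repeatedly combine the two least-probable nodes; the expected code length is the sum of the merged weights.
merge 9/85 + 9/85 → 18/85
merge 16/85 + 16/85 → 32/85
merge 1/5 + 18/85 → 7/17
merge 18/85 + 32/85 → 10/17
merge 7/17 + 10/17 → 1
L = 18/85 + 32/85 + 7/17 + 10/17 + 1 = 44/17 ≈ 2.588 bits/symbol.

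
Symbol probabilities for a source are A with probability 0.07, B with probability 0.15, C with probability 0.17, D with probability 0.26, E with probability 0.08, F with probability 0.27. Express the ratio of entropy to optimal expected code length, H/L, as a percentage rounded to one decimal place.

Entropy H = −Σ p log₂ p ≈ 2.4205 bits.
Huffman merges: 7/100+2/25→3/20; 3/20+3/20→3/10; 17/100+13/50→43/100; 27/100+3/10→57/100; 43/100+57/100→1. L = 49/20 ≈ 2.4500.
Efficiency = H/L = 2.4205/2.4500 = 98.8%.

98.8%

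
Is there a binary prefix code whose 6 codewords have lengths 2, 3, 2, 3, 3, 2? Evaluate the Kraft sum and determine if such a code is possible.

1.125; no

With common denominator 2^3 = 8: Σ 2^(−ℓᵢ) = 2/8 + 1/8 + 2/8 + 1/8 + 1/8 + 2/8 = 9/8 = 1.125.
Kraft's inequality requires Σ ≤ 1; here Σ = 1.125 > 1, so no such prefix code exists.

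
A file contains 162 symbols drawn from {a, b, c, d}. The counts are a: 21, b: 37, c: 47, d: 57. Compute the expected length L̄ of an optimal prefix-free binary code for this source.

Probabilities are the counts divided by 162.
Repeatedly combine the two least-probable nodes; the expected code length is the sum of the merged weights.
merge 7/54 + 37/162 → 29/81
merge 47/162 + 19/54 → 52/81
merge 29/81 + 52/81 → 1
L = 29/81 + 52/81 + 1 = 2 bits/symbol.

2 bits/symbol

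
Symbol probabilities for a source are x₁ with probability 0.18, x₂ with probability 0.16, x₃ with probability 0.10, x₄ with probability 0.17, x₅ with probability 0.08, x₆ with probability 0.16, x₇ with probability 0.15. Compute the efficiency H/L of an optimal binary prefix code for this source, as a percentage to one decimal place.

Entropy H = −Σ p log₂ p ≈ 2.7602 bits.
Huffman merges: 2/25+1/10→9/50; 3/20+4/25→31/100; 4/25+17/100→33/100; 9/50+9/50→9/25; 31/100+33/100→16/25; 9/25+16/25→1. L = 141/50 ≈ 2.8200.
Efficiency = H/L = 2.7602/2.8200 = 97.9%.

97.9%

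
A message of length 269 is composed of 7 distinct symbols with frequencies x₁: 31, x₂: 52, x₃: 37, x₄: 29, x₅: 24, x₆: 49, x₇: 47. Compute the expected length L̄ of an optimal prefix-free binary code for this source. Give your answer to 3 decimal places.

Probabilities are the counts divided by 269.
Repeatedly combine the two least-probable nodes; the expected code length is the sum of the merged weights.
merge 24/269 + 29/269 → 53/269
merge 31/269 + 37/269 → 68/269
merge 47/269 + 49/269 → 96/269
merge 52/269 + 53/269 → 105/269
merge 68/269 + 96/269 → 164/269
merge 105/269 + 164/269 → 1
L = 53/269 + 68/269 + 96/269 + 105/269 + 164/269 + 1 = 755/269 ≈ 2.807 bits/symbol.

2.807 bits/symbol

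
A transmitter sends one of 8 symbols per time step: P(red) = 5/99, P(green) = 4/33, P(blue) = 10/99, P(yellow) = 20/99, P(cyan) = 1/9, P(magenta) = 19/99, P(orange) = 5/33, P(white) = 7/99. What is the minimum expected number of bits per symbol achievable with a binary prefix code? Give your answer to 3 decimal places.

Repeatedly combine the two least-probable nodes; the expected code length is the sum of the merged weights.
merge 5/99 + 7/99 → 4/33
merge 10/99 + 1/9 → 7/33
merge 4/33 + 4/33 → 8/33
merge 5/33 + 19/99 → 34/99
merge 20/99 + 7/33 → 41/99
merge 8/33 + 34/99 → 58/99
merge 41/99 + 58/99 → 1
L = 4/33 + 7/33 + 8/33 + 34/99 + 41/99 + 58/99 + 1 = 289/99 ≈ 2.919 bits/symbol.

2.919 bits/symbol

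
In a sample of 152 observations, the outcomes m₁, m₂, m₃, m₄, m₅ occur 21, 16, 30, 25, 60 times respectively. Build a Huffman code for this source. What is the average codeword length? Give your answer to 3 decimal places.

Probabilities are the counts divided by 152.
Repeatedly combine the two least-probable nodes; the expected code length is the sum of the merged weights.
merge 2/19 + 21/152 → 37/152
merge 25/152 + 15/76 → 55/152
merge 37/152 + 55/152 → 23/38
merge 15/38 + 23/38 → 1
L = 37/152 + 55/152 + 23/38 + 1 = 42/19 ≈ 2.211 bits/symbol.

2.211 bits/symbol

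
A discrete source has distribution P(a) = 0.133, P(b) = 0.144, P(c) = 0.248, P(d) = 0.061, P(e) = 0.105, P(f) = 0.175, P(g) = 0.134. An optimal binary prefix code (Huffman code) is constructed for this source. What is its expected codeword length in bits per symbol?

2.743 bits/symbol

Repeatedly combine the two least-probable nodes; the expected code length is the sum of the merged weights.
merge 61/1000 + 21/200 → 83/500
merge 133/1000 + 67/500 → 267/1000
merge 18/125 + 83/500 → 31/100
merge 7/40 + 31/125 → 423/1000
merge 267/1000 + 31/100 → 577/1000
merge 423/1000 + 577/1000 → 1
L = 83/500 + 267/1000 + 31/100 + 423/1000 + 577/1000 + 1 = 2743/1000 = 2.743 bits/symbol.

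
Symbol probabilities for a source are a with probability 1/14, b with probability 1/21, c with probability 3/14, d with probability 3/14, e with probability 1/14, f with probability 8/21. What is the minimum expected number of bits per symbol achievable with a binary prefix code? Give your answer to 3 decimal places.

2.310 bits/symbol

Repeatedly combine the two least-probable nodes; the expected code length is the sum of the merged weights.
merge 1/21 + 1/14 → 5/42
merge 1/14 + 5/42 → 4/21
merge 4/21 + 3/14 → 17/42
merge 3/14 + 8/21 → 25/42
merge 17/42 + 25/42 → 1
L = 5/42 + 4/21 + 17/42 + 25/42 + 1 = 97/42 ≈ 2.310 bits/symbol.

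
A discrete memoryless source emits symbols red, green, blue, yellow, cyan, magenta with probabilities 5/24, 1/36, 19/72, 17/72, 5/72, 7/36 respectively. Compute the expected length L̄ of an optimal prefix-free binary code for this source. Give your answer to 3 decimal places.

Repeatedly combine the two least-probable nodes; the expected code length is the sum of the merged weights.
merge 1/36 + 5/72 → 7/72
merge 7/72 + 7/36 → 7/24
merge 5/24 + 17/72 → 4/9
merge 19/72 + 7/24 → 5/9
merge 4/9 + 5/9 → 1
L = 7/72 + 7/24 + 4/9 + 5/9 + 1 = 43/18 ≈ 2.389 bits/symbol.

2.389 bits/symbol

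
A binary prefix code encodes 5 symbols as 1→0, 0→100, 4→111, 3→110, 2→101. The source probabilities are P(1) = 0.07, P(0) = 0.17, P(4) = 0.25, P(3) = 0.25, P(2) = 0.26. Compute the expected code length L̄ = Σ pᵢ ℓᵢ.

2.86 bits/symbol

L̄ = Σ pᵢ·ℓᵢ = 0.07·1 + 0.17·3 + 0.25·3 + 0.25·3 + 0.26·3 = 2.86 bits/symbol.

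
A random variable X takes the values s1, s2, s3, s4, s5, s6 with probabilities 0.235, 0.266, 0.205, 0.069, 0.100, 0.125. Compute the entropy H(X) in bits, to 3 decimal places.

H = −Σ pᵢ log₂ pᵢ.
−0.235·log₂(0.235) = 0.4910
−0.266·log₂(0.266) = 0.5082
−0.205·log₂(0.205) = 0.4687
−0.069·log₂(0.069) = 0.2662
−0.100·log₂(0.100) = 0.3322
−0.125·log₂(0.125) = 0.3750
Sum ≈ 2.4412 → 2.441 bits.

2.441 bits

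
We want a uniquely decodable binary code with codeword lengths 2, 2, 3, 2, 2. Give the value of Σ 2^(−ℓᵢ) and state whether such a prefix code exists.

With common denominator 2^3 = 8: Σ 2^(−ℓᵢ) = 2/8 + 2/8 + 1/8 + 2/8 + 2/8 = 9/8 = 1.125.
Kraft's inequality requires Σ ≤ 1; here Σ = 1.125 > 1, so no such prefix code exists.

1.125; no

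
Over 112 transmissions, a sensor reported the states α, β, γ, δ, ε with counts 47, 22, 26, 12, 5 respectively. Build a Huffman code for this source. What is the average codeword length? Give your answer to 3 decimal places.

Probabilities are the counts divided by 112.
Repeatedly combine the two least-probable nodes; the expected code length is the sum of the merged weights.
merge 5/112 + 3/28 → 17/112
merge 17/112 + 11/56 → 39/112
merge 13/56 + 39/112 → 65/112
merge 47/112 + 65/112 → 1
L = 17/112 + 39/112 + 65/112 + 1 = 233/112 ≈ 2.080 bits/symbol.

2.080 bits/symbol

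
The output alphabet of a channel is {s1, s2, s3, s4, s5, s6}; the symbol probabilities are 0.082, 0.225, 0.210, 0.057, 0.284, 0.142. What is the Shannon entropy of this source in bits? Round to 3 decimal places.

2.404 bits

H = −Σ pᵢ log₂ pᵢ.
−0.082·log₂(0.082) = 0.2959
−0.225·log₂(0.225) = 0.4842
−0.210·log₂(0.210) = 0.4728
−0.057·log₂(0.057) = 0.2356
−0.284·log₂(0.284) = 0.5158
−0.142·log₂(0.142) = 0.3999
Sum ≈ 2.4041 → 2.404 bits.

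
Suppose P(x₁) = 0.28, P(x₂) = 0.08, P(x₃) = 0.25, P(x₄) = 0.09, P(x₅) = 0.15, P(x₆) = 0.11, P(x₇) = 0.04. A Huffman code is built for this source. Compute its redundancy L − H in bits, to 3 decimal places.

0.025 bits

Entropy H = −Σ p log₂ p ≈ 2.5650 bits.
Huffman merges: 1/25+2/25→3/25; 9/100+11/100→1/5; 3/25+3/20→27/100; 1/5+1/4→9/20; 27/100+7/25→11/20; 9/20+11/20→1. L = 259/100 ≈ 2.5900.
L − H = 2.5900 − 2.5650 = 0.025 bits.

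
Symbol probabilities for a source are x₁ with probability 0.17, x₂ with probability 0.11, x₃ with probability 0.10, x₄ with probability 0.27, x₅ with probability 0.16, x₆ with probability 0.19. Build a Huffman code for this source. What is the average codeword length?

2.54 bits/symbol

Repeatedly combine the two least-probable nodes; the expected code length is the sum of the merged weights.
merge 1/10 + 11/100 → 21/100
merge 4/25 + 17/100 → 33/100
merge 19/100 + 21/100 → 2/5
merge 27/100 + 33/100 → 3/5
merge 2/5 + 3/5 → 1
L = 21/100 + 33/100 + 2/5 + 3/5 + 1 = 127/50 = 2.54 bits/symbol.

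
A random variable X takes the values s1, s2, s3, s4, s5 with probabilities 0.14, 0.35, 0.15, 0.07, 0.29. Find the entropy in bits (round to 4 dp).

2.1242 bits

H = −Σ pᵢ log₂ pᵢ.
−0.14·log₂(0.14) = 0.3971
−0.35·log₂(0.35) = 0.5301
−0.15·log₂(0.15) = 0.4105
−0.07·log₂(0.07) = 0.2686
−0.29·log₂(0.29) = 0.5179
Sum ≈ 2.1242 → 2.1242 bits.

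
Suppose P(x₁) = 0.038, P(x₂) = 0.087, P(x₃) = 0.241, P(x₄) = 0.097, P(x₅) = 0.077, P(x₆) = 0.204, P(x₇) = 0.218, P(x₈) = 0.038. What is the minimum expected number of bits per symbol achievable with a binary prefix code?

Repeatedly combine the two least-probable nodes; the expected code length is the sum of the merged weights.
merge 19/500 + 19/500 → 19/250
merge 19/250 + 77/1000 → 153/1000
merge 87/1000 + 97/1000 → 23/125
merge 153/1000 + 23/125 → 337/1000
merge 51/250 + 109/500 → 211/500
merge 241/1000 + 337/1000 → 289/500
merge 211/500 + 289/500 → 1
L = 19/250 + 153/1000 + 23/125 + 337/1000 + 211/500 + 289/500 + 1 = 11/4 = 2.75 bits/symbol.

2.75 bits/symbol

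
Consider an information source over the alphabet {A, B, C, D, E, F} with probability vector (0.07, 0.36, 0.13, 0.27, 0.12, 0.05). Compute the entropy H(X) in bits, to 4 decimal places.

H = −Σ pᵢ log₂ pᵢ.
−0.07·log₂(0.07) = 0.2686
−0.36·log₂(0.36) = 0.5306
−0.13·log₂(0.13) = 0.3826
−0.27·log₂(0.27) = 0.5100
−0.12·log₂(0.12) = 0.3671
−0.05·log₂(0.05) = 0.2161
Sum ≈ 2.2750 → 2.2750 bits.

2.2750 bits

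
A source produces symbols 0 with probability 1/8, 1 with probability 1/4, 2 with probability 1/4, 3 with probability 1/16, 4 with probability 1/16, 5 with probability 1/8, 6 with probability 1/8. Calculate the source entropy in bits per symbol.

Each probability is a power of 1/2, so log₂(1/p) is an integer.
H = Σ p·log₂(1/p) = 1/8·3 + 1/4·2 + 1/4·2 + 1/16·4 + 1/16·4 + 1/8·3 + 1/8·3 = 2.625 bits.

2.625 bits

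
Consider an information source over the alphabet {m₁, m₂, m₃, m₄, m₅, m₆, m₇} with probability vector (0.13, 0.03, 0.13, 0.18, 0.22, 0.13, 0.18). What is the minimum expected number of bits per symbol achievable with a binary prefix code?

Repeatedly combine the two least-probable nodes; the expected code length is the sum of the merged weights.
merge 3/100 + 13/100 → 4/25
merge 13/100 + 13/100 → 13/50
merge 4/25 + 9/50 → 17/50
merge 9/50 + 11/50 → 2/5
merge 13/50 + 17/50 → 3/5
merge 2/5 + 3/5 → 1
L = 4/25 + 13/50 + 17/50 + 2/5 + 3/5 + 1 = 69/25 = 2.76 bits/symbol.

2.76 bits/symbol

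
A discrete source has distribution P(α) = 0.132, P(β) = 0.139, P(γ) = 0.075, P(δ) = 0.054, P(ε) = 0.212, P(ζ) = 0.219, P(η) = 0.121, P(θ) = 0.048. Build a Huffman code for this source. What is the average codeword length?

Repeatedly combine the two least-probable nodes; the expected code length is the sum of the merged weights.
merge 6/125 + 27/500 → 51/500
merge 3/40 + 51/500 → 177/1000
merge 121/1000 + 33/250 → 253/1000
merge 139/1000 + 177/1000 → 79/250
merge 53/250 + 219/1000 → 431/1000
merge 253/1000 + 79/250 → 569/1000
merge 431/1000 + 569/1000 → 1
L = 51/500 + 177/1000 + 253/1000 + 79/250 + 431/1000 + 569/1000 + 1 = 356/125 = 2.848 bits/symbol.

2.848 bits/symbol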